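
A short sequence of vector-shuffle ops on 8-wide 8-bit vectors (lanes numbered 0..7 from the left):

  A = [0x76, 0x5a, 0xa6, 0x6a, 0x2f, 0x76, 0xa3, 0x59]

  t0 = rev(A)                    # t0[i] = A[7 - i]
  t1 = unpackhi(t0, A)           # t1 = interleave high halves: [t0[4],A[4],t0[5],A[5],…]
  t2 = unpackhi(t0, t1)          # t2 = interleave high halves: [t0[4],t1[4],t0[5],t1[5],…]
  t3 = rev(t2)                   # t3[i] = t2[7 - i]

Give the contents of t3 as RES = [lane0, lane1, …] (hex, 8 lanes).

RES = [0x59, 0x76, 0x76, 0x5a, 0xa3, 0xa6, 0x5a, 0x6a]

  t0: 59 a3 76 2f 6a a6 5a 76
  t1: 6a 2f a6 76 5a a3 76 59
  t2: 6a 5a a6 a3 5a 76 76 59
  t3: 59 76 76 5a a3 a6 5a 6a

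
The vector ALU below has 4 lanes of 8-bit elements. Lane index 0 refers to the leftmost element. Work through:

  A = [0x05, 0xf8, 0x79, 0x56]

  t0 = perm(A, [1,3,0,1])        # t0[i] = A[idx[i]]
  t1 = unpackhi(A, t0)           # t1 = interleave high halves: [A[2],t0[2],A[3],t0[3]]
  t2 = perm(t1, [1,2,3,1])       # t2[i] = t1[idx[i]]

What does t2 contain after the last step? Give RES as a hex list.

  t0: f8 56 05 f8
  t1: 79 05 56 f8
  t2: 05 56 f8 05

RES = [ 0x05  0x56  0xf8  0x05 ]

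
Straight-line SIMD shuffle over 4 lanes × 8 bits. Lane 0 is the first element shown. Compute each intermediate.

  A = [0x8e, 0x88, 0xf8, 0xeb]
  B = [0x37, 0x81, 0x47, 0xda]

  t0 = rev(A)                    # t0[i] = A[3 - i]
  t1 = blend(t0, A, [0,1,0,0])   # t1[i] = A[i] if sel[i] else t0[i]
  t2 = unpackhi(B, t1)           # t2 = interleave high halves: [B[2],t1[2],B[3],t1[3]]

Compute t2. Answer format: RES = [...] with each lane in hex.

→ t0 |eb|f8|88|8e|
→ t1 |eb|88|88|8e|
→ t2 |47|88|da|8e|

RES = [ 0x47  0x88  0xda  0x8e ]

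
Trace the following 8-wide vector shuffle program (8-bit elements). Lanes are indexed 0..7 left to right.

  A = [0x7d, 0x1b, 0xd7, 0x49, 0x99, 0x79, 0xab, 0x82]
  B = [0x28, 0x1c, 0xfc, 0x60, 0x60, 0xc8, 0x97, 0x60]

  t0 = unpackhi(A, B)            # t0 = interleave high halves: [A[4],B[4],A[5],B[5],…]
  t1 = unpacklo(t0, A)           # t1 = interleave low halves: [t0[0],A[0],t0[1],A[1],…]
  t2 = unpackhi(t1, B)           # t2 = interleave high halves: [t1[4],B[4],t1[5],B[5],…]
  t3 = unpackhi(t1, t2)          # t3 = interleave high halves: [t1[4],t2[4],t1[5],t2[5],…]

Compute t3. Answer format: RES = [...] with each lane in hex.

t0 = [0x99, 0x60, 0x79, 0xc8, 0xab, 0x97, 0x82, 0x60]
t1 = [0x99, 0x7d, 0x60, 0x1b, 0x79, 0xd7, 0xc8, 0x49]
t2 = [0x79, 0x60, 0xd7, 0xc8, 0xc8, 0x97, 0x49, 0x60]
t3 = [0x79, 0xc8, 0xd7, 0x97, 0xc8, 0x49, 0x49, 0x60]

RES = [0x79, 0xc8, 0xd7, 0x97, 0xc8, 0x49, 0x49, 0x60]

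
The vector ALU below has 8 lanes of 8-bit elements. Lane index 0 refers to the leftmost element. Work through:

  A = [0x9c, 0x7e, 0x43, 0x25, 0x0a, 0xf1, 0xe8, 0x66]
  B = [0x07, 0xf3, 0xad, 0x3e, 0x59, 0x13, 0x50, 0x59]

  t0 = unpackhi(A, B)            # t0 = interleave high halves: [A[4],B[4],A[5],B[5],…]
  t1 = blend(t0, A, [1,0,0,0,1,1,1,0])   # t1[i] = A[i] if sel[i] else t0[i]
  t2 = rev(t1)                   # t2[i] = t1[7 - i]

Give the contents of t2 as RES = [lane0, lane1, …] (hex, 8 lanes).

t0 = [0x0a, 0x59, 0xf1, 0x13, 0xe8, 0x50, 0x66, 0x59]
t1 = [0x9c, 0x59, 0xf1, 0x13, 0x0a, 0xf1, 0xe8, 0x59]
t2 = [0x59, 0xe8, 0xf1, 0x0a, 0x13, 0xf1, 0x59, 0x9c]

RES = [ 0x59  0xe8  0xf1  0x0a  0x13  0xf1  0x59  0x9c ]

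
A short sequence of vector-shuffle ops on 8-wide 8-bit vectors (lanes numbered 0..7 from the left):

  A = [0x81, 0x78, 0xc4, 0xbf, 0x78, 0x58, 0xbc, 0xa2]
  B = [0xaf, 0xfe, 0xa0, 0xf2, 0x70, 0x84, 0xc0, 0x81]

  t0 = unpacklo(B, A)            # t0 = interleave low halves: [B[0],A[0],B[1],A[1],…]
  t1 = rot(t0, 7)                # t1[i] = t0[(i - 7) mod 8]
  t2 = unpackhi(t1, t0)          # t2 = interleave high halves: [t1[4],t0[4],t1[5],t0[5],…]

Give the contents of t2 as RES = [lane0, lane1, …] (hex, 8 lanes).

  t0: af 81 fe 78 a0 c4 f2 bf
  t1: 81 fe 78 a0 c4 f2 bf af
  t2: c4 a0 f2 c4 bf f2 af bf

RES = [ 0xc4  0xa0  0xf2  0xc4  0xbf  0xf2  0xaf  0xbf ]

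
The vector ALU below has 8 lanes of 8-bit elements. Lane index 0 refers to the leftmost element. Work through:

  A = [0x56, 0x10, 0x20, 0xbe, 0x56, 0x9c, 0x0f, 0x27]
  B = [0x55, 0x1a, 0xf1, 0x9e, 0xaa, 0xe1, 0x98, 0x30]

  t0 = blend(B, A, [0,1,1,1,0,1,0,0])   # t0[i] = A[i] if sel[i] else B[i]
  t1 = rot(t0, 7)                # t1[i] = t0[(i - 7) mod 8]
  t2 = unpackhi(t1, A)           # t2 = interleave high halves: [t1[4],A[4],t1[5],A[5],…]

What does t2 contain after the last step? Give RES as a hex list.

RES = [0x9c, 0x56, 0x98, 0x9c, 0x30, 0x0f, 0x55, 0x27]

→ t0 |55|10|20|be|aa|9c|98|30|
→ t1 |10|20|be|aa|9c|98|30|55|
→ t2 |9c|56|98|9c|30|0f|55|27|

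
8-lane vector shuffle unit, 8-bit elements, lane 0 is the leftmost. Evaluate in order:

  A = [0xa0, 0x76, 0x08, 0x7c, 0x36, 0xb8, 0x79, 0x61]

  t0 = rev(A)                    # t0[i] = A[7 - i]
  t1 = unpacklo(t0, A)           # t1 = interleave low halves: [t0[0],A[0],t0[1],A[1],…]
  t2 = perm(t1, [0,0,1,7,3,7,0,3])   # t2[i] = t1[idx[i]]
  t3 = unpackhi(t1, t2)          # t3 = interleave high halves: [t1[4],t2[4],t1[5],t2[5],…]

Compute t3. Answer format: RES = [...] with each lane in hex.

RES = [0xb8, 0x76, 0x08, 0x7c, 0x36, 0x61, 0x7c, 0x76]

t0 = [0x61, 0x79, 0xb8, 0x36, 0x7c, 0x08, 0x76, 0xa0]
t1 = [0x61, 0xa0, 0x79, 0x76, 0xb8, 0x08, 0x36, 0x7c]
t2 = [0x61, 0x61, 0xa0, 0x7c, 0x76, 0x7c, 0x61, 0x76]
t3 = [0xb8, 0x76, 0x08, 0x7c, 0x36, 0x61, 0x7c, 0x76]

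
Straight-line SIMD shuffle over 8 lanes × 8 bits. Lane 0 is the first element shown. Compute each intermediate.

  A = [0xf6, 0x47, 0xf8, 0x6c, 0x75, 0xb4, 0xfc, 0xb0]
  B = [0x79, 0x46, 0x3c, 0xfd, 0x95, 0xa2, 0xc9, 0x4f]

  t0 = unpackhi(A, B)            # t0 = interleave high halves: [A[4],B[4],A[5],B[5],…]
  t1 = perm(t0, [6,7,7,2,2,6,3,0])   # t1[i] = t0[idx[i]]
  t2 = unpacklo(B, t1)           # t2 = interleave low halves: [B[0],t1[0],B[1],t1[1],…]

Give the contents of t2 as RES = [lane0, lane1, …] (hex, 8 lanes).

RES = [ 0x79  0xb0  0x46  0x4f  0x3c  0x4f  0xfd  0xb4 ]

→ t0 |75|95|b4|a2|fc|c9|b0|4f|
→ t1 |b0|4f|4f|b4|b4|b0|a2|75|
→ t2 |79|b0|46|4f|3c|4f|fd|b4|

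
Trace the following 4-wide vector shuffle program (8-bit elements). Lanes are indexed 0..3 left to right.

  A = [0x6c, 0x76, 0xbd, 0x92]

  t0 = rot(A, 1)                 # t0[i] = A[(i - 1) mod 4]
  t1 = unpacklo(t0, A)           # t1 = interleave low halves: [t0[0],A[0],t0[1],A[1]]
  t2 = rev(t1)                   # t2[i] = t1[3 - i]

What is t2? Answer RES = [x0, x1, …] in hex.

RES = [0x76, 0x6c, 0x6c, 0x92]

  t0: 92 6c 76 bd
  t1: 92 6c 6c 76
  t2: 76 6c 6c 92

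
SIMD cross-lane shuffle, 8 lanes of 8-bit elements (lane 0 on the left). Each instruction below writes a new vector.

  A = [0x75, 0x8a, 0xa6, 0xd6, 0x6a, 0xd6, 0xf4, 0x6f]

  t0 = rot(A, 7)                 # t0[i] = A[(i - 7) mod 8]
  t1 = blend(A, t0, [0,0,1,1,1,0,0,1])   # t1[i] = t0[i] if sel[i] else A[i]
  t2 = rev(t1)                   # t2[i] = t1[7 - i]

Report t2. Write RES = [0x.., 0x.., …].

RES = [ 0x75  0xf4  0xd6  0xd6  0x6a  0xd6  0x8a  0x75 ]

t0 = [0x8a, 0xa6, 0xd6, 0x6a, 0xd6, 0xf4, 0x6f, 0x75]
t1 = [0x75, 0x8a, 0xd6, 0x6a, 0xd6, 0xd6, 0xf4, 0x75]
t2 = [0x75, 0xf4, 0xd6, 0xd6, 0x6a, 0xd6, 0x8a, 0x75]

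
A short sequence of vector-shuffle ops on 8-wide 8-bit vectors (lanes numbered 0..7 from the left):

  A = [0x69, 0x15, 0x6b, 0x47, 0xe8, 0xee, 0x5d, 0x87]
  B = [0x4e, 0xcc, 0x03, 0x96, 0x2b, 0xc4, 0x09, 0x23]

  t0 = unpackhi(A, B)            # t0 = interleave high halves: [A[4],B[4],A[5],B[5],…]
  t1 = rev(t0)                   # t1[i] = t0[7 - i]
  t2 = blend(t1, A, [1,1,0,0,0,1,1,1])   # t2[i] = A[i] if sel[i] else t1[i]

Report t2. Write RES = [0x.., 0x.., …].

t0 = [0xe8, 0x2b, 0xee, 0xc4, 0x5d, 0x09, 0x87, 0x23]
t1 = [0x23, 0x87, 0x09, 0x5d, 0xc4, 0xee, 0x2b, 0xe8]
t2 = [0x69, 0x15, 0x09, 0x5d, 0xc4, 0xee, 0x5d, 0x87]

RES = [ 0x69  0x15  0x09  0x5d  0xc4  0xee  0x5d  0x87 ]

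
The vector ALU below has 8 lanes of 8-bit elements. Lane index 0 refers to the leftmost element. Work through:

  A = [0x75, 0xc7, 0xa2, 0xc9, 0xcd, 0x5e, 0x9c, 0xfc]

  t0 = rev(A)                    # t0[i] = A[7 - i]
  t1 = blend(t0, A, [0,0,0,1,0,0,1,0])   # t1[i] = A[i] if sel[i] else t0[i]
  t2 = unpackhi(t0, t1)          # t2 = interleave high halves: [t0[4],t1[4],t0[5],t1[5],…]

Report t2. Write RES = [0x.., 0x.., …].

→ t0 |fc|9c|5e|cd|c9|a2|c7|75|
→ t1 |fc|9c|5e|c9|c9|a2|9c|75|
→ t2 |c9|c9|a2|a2|c7|9c|75|75|

RES = [0xc9, 0xc9, 0xa2, 0xa2, 0xc7, 0x9c, 0x75, 0x75]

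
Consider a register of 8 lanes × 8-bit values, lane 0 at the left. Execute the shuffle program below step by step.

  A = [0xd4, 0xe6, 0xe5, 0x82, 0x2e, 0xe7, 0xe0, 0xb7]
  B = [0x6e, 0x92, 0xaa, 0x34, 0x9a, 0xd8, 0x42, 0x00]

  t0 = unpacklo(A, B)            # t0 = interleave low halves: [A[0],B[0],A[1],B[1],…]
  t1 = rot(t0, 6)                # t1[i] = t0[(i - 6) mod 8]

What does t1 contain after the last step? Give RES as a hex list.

RES = [0xe6, 0x92, 0xe5, 0xaa, 0x82, 0x34, 0xd4, 0x6e]

→ t0 |d4|6e|e6|92|e5|aa|82|34|
→ t1 |e6|92|e5|aa|82|34|d4|6e|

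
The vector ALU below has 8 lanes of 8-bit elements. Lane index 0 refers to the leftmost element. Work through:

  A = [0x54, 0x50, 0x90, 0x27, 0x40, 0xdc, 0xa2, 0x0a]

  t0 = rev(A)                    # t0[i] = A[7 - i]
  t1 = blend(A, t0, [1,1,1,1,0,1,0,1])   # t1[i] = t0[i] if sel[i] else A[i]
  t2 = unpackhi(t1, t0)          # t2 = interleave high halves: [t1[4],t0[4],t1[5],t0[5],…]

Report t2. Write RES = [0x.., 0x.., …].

RES = [0x40, 0x27, 0x90, 0x90, 0xa2, 0x50, 0x54, 0x54]

t0 = [0x0a, 0xa2, 0xdc, 0x40, 0x27, 0x90, 0x50, 0x54]
t1 = [0x0a, 0xa2, 0xdc, 0x40, 0x40, 0x90, 0xa2, 0x54]
t2 = [0x40, 0x27, 0x90, 0x90, 0xa2, 0x50, 0x54, 0x54]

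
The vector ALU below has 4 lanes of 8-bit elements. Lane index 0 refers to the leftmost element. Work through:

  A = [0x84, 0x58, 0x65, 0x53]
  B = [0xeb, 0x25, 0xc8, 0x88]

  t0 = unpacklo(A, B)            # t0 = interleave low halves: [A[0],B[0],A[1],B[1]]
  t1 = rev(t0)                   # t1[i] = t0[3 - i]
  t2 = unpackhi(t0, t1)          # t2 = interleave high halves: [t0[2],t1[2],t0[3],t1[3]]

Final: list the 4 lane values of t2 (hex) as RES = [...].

RES = [0x58, 0xeb, 0x25, 0x84]

→ t0 |84|eb|58|25|
→ t1 |25|58|eb|84|
→ t2 |58|eb|25|84|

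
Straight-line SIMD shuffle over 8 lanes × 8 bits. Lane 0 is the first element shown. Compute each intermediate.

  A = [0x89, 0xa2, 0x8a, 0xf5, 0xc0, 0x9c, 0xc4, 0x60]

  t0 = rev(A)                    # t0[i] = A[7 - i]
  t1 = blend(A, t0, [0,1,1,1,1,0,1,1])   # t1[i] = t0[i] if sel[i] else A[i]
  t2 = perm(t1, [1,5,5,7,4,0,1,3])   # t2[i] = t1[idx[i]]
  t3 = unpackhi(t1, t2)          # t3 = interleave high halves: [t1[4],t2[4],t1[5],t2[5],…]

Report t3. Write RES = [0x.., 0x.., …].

  t0: 60 c4 9c c0 f5 8a a2 89
  t1: 89 c4 9c c0 f5 9c a2 89
  t2: c4 9c 9c 89 f5 89 c4 c0
  t3: f5 f5 9c 89 a2 c4 89 c0

RES = [ 0xf5  0xf5  0x9c  0x89  0xa2  0xc4  0x89  0xc0 ]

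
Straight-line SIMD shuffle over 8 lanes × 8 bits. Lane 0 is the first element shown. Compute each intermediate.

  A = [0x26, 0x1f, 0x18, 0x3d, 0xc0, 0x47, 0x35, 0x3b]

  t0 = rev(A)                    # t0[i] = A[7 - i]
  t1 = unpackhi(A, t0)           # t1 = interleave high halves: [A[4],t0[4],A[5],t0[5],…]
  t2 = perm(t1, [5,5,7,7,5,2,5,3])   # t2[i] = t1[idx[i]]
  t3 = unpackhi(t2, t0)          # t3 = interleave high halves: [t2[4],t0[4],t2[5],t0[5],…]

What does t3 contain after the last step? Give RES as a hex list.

→ t0 |3b|35|47|c0|3d|18|1f|26|
→ t1 |c0|3d|47|18|35|1f|3b|26|
→ t2 |1f|1f|26|26|1f|47|1f|18|
→ t3 |1f|3d|47|18|1f|1f|18|26|

RES = [0x1f, 0x3d, 0x47, 0x18, 0x1f, 0x1f, 0x18, 0x26]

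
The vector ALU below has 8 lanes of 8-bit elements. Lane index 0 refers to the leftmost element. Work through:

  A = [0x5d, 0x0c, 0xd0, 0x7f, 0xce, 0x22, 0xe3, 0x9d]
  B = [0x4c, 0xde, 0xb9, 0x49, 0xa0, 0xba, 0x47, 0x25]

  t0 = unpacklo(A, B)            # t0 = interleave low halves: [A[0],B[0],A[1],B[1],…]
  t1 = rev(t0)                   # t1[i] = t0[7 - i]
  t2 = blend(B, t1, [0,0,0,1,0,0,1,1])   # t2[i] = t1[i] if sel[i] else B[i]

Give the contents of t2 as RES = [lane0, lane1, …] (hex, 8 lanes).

t0 = [0x5d, 0x4c, 0x0c, 0xde, 0xd0, 0xb9, 0x7f, 0x49]
t1 = [0x49, 0x7f, 0xb9, 0xd0, 0xde, 0x0c, 0x4c, 0x5d]
t2 = [0x4c, 0xde, 0xb9, 0xd0, 0xa0, 0xba, 0x4c, 0x5d]

RES = [ 0x4c  0xde  0xb9  0xd0  0xa0  0xba  0x4c  0x5d ]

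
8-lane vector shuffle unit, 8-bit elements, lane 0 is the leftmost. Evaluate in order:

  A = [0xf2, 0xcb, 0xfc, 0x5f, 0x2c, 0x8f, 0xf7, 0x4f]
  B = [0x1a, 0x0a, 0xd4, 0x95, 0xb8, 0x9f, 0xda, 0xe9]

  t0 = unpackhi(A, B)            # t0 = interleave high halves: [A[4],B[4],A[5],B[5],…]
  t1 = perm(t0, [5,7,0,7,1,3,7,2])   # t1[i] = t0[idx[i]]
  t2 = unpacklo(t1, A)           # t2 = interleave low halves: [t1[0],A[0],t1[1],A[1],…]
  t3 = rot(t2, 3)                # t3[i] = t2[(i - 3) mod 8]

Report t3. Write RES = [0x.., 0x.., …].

RES = [0xfc, 0xe9, 0x5f, 0xda, 0xf2, 0xe9, 0xcb, 0x2c]

→ t0 |2c|b8|8f|9f|f7|da|4f|e9|
→ t1 |da|e9|2c|e9|b8|9f|e9|8f|
→ t2 |da|f2|e9|cb|2c|fc|e9|5f|
→ t3 |fc|e9|5f|da|f2|e9|cb|2c|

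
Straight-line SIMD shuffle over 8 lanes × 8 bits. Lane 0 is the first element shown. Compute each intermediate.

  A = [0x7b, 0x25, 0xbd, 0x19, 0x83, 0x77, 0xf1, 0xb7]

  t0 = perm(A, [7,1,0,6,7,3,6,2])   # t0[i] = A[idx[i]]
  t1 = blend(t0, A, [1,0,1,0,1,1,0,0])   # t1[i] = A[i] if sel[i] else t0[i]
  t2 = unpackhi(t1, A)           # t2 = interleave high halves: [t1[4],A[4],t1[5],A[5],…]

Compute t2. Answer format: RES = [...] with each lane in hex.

  t0: b7 25 7b f1 b7 19 f1 bd
  t1: 7b 25 bd f1 83 77 f1 bd
  t2: 83 83 77 77 f1 f1 bd b7

RES = [0x83, 0x83, 0x77, 0x77, 0xf1, 0xf1, 0xbd, 0xb7]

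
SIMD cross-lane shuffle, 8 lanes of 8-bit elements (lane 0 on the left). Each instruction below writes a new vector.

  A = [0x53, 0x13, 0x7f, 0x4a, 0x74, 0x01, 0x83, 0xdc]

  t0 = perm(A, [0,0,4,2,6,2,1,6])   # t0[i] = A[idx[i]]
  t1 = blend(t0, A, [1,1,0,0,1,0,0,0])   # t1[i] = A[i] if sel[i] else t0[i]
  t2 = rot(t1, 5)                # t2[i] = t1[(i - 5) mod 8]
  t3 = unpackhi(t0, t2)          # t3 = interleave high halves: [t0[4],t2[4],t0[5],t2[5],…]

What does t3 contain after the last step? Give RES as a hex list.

RES = [0x83, 0x83, 0x7f, 0x53, 0x13, 0x13, 0x83, 0x74]

t0 = [0x53, 0x53, 0x74, 0x7f, 0x83, 0x7f, 0x13, 0x83]
t1 = [0x53, 0x13, 0x74, 0x7f, 0x74, 0x7f, 0x13, 0x83]
t2 = [0x7f, 0x74, 0x7f, 0x13, 0x83, 0x53, 0x13, 0x74]
t3 = [0x83, 0x83, 0x7f, 0x53, 0x13, 0x13, 0x83, 0x74]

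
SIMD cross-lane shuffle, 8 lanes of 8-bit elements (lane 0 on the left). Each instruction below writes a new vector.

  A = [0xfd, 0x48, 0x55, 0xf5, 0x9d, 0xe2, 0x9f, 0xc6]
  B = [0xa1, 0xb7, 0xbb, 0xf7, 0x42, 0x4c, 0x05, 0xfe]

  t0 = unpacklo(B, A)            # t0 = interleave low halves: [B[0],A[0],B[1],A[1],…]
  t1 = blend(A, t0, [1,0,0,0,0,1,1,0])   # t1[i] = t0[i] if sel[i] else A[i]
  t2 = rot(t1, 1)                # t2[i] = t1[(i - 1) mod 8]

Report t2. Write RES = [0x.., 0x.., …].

RES = [ 0xc6  0xa1  0x48  0x55  0xf5  0x9d  0x55  0xf7 ]

  t0: a1 fd b7 48 bb 55 f7 f5
  t1: a1 48 55 f5 9d 55 f7 c6
  t2: c6 a1 48 55 f5 9d 55 f7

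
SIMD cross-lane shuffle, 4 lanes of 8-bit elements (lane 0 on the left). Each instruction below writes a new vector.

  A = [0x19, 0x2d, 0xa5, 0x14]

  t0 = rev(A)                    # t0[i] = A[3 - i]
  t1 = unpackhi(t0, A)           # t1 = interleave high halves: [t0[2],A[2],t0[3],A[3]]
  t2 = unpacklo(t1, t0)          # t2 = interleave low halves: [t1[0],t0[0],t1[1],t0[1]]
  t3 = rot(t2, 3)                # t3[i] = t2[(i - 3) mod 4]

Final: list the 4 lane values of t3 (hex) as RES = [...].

t0 = [0x14, 0xa5, 0x2d, 0x19]
t1 = [0x2d, 0xa5, 0x19, 0x14]
t2 = [0x2d, 0x14, 0xa5, 0xa5]
t3 = [0x14, 0xa5, 0xa5, 0x2d]

RES = [0x14, 0xa5, 0xa5, 0x2d]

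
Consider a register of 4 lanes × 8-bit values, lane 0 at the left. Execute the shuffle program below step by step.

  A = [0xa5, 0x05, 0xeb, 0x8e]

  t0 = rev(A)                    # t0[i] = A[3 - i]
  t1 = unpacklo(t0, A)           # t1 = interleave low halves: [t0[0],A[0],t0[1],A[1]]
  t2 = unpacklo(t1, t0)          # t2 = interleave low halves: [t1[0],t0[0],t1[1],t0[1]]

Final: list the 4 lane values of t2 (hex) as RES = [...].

→ t0 |8e|eb|05|a5|
→ t1 |8e|a5|eb|05|
→ t2 |8e|8e|a5|eb|

RES = [ 0x8e  0x8e  0xa5  0xeb ]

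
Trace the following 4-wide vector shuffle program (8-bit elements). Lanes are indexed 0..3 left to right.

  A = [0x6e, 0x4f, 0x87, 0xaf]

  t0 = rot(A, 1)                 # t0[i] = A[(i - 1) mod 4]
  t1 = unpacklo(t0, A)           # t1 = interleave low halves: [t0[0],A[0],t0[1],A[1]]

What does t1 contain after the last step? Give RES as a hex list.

RES = [0xaf, 0x6e, 0x6e, 0x4f]

→ t0 |af|6e|4f|87|
→ t1 |af|6e|6e|4f|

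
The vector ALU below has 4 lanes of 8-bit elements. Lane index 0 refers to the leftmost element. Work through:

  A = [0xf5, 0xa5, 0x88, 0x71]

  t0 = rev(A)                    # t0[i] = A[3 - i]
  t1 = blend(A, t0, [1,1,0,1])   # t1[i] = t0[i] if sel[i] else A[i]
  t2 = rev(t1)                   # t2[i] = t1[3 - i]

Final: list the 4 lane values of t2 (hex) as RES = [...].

t0 = [0x71, 0x88, 0xa5, 0xf5]
t1 = [0x71, 0x88, 0x88, 0xf5]
t2 = [0xf5, 0x88, 0x88, 0x71]

RES = [0xf5, 0x88, 0x88, 0x71]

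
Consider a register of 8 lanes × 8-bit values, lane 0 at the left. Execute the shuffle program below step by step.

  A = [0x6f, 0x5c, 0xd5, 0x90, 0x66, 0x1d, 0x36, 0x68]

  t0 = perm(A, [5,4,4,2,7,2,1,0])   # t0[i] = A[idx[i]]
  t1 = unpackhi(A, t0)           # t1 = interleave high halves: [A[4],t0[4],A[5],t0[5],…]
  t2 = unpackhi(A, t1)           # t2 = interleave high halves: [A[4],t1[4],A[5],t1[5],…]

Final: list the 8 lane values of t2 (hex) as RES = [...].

t0 = [0x1d, 0x66, 0x66, 0xd5, 0x68, 0xd5, 0x5c, 0x6f]
t1 = [0x66, 0x68, 0x1d, 0xd5, 0x36, 0x5c, 0x68, 0x6f]
t2 = [0x66, 0x36, 0x1d, 0x5c, 0x36, 0x68, 0x68, 0x6f]

RES = [ 0x66  0x36  0x1d  0x5c  0x36  0x68  0x68  0x6f ]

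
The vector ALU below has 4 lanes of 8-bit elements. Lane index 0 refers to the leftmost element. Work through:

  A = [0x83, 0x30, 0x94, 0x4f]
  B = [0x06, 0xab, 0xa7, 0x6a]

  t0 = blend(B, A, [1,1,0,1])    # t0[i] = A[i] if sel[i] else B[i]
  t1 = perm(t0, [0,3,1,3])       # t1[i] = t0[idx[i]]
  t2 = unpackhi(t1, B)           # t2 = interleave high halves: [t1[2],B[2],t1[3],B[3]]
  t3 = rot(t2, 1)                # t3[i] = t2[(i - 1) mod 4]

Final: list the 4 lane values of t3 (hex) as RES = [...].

RES = [ 0x6a  0x30  0xa7  0x4f ]

  t0: 83 30 a7 4f
  t1: 83 4f 30 4f
  t2: 30 a7 4f 6a
  t3: 6a 30 a7 4f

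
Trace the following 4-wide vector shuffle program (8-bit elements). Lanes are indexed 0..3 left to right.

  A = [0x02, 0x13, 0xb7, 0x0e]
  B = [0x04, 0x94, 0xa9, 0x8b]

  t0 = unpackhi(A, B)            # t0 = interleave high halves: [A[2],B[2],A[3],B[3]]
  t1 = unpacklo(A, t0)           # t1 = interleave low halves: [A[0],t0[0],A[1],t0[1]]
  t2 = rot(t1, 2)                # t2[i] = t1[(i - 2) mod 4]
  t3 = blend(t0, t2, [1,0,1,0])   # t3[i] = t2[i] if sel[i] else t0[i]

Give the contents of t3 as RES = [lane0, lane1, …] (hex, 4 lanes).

RES = [ 0x13  0xa9  0x02  0x8b ]

t0 = [0xb7, 0xa9, 0x0e, 0x8b]
t1 = [0x02, 0xb7, 0x13, 0xa9]
t2 = [0x13, 0xa9, 0x02, 0xb7]
t3 = [0x13, 0xa9, 0x02, 0x8b]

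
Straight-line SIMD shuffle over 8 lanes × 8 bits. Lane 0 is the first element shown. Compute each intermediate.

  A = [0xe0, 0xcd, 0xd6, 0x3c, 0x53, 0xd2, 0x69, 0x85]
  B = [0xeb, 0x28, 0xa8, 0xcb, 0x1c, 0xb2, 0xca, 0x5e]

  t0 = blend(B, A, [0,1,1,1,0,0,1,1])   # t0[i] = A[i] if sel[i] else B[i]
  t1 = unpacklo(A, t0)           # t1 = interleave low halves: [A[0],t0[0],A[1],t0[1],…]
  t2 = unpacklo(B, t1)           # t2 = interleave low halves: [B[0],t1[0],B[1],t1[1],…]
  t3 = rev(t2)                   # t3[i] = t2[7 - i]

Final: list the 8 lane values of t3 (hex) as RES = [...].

RES = [0xcd, 0xcb, 0xcd, 0xa8, 0xeb, 0x28, 0xe0, 0xeb]

t0 = [0xeb, 0xcd, 0xd6, 0x3c, 0x1c, 0xb2, 0x69, 0x85]
t1 = [0xe0, 0xeb, 0xcd, 0xcd, 0xd6, 0xd6, 0x3c, 0x3c]
t2 = [0xeb, 0xe0, 0x28, 0xeb, 0xa8, 0xcd, 0xcb, 0xcd]
t3 = [0xcd, 0xcb, 0xcd, 0xa8, 0xeb, 0x28, 0xe0, 0xeb]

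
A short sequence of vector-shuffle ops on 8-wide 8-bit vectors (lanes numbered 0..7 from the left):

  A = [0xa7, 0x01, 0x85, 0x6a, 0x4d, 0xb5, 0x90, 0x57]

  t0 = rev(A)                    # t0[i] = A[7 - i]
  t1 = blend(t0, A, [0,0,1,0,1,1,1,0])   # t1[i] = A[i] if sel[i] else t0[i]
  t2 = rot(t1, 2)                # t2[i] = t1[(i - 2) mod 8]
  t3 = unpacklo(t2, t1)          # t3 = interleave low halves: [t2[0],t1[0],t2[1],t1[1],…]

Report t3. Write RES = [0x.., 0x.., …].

t0 = [0x57, 0x90, 0xb5, 0x4d, 0x6a, 0x85, 0x01, 0xa7]
t1 = [0x57, 0x90, 0x85, 0x4d, 0x4d, 0xb5, 0x90, 0xa7]
t2 = [0x90, 0xa7, 0x57, 0x90, 0x85, 0x4d, 0x4d, 0xb5]
t3 = [0x90, 0x57, 0xa7, 0x90, 0x57, 0x85, 0x90, 0x4d]

RES = [ 0x90  0x57  0xa7  0x90  0x57  0x85  0x90  0x4d ]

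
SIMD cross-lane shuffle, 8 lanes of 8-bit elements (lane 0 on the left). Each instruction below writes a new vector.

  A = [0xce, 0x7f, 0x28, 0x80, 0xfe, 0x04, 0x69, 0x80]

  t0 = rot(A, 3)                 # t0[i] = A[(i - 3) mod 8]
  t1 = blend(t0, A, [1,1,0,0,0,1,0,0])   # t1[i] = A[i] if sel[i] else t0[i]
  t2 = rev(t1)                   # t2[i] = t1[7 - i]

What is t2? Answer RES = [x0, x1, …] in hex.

→ t0 |04|69|80|ce|7f|28|80|fe|
→ t1 |ce|7f|80|ce|7f|04|80|fe|
→ t2 |fe|80|04|7f|ce|80|7f|ce|

RES = [ 0xfe  0x80  0x04  0x7f  0xce  0x80  0x7f  0xce ]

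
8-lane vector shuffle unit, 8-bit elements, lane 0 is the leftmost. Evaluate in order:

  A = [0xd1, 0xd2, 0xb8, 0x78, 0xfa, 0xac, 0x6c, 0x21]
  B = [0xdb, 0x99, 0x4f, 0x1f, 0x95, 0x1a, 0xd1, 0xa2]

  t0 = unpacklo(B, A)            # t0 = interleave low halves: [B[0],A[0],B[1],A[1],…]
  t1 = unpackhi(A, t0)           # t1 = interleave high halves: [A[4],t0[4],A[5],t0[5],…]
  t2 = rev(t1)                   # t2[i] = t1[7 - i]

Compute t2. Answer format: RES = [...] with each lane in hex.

RES = [0x78, 0x21, 0x1f, 0x6c, 0xb8, 0xac, 0x4f, 0xfa]

  t0: db d1 99 d2 4f b8 1f 78
  t1: fa 4f ac b8 6c 1f 21 78
  t2: 78 21 1f 6c b8 ac 4f fa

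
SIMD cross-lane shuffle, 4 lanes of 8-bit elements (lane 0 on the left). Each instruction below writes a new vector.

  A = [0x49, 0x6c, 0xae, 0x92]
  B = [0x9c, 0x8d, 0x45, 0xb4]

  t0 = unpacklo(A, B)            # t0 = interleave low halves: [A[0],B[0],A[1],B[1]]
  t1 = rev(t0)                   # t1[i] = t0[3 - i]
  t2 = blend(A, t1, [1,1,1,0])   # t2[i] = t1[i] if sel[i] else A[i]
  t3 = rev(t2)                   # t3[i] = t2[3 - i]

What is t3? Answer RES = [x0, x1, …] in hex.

RES = [ 0x92  0x9c  0x6c  0x8d ]

t0 = [0x49, 0x9c, 0x6c, 0x8d]
t1 = [0x8d, 0x6c, 0x9c, 0x49]
t2 = [0x8d, 0x6c, 0x9c, 0x92]
t3 = [0x92, 0x9c, 0x6c, 0x8d]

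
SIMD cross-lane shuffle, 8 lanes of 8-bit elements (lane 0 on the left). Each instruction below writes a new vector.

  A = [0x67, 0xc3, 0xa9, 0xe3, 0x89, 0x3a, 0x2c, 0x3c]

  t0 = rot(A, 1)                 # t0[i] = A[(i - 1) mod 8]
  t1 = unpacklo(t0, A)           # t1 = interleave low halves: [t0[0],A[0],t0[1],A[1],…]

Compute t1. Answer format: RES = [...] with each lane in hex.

RES = [0x3c, 0x67, 0x67, 0xc3, 0xc3, 0xa9, 0xa9, 0xe3]

  t0: 3c 67 c3 a9 e3 89 3a 2c
  t1: 3c 67 67 c3 c3 a9 a9 e3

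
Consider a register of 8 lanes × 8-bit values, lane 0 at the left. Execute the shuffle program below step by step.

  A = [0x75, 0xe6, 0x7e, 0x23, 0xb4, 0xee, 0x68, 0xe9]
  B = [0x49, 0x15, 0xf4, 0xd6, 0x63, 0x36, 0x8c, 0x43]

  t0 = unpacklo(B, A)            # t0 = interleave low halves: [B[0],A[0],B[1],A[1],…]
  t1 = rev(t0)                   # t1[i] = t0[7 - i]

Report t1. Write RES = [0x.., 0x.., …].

→ t0 |49|75|15|e6|f4|7e|d6|23|
→ t1 |23|d6|7e|f4|e6|15|75|49|

RES = [0x23, 0xd6, 0x7e, 0xf4, 0xe6, 0x15, 0x75, 0x49]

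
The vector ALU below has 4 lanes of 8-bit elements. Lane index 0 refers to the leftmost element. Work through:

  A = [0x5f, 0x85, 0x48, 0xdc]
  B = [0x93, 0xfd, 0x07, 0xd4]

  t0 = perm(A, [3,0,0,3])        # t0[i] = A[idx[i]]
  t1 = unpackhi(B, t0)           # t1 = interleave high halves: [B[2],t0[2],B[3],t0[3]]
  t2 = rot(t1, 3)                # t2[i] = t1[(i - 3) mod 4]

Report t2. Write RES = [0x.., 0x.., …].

→ t0 |dc|5f|5f|dc|
→ t1 |07|5f|d4|dc|
→ t2 |5f|d4|dc|07|

RES = [ 0x5f  0xd4  0xdc  0x07 ]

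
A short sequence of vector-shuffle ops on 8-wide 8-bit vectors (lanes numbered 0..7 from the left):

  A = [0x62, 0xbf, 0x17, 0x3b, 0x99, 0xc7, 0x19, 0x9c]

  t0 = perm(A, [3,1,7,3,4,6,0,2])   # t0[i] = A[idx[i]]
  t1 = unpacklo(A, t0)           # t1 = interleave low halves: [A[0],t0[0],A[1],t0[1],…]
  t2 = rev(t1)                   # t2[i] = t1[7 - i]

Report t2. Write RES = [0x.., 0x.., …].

  t0: 3b bf 9c 3b 99 19 62 17
  t1: 62 3b bf bf 17 9c 3b 3b
  t2: 3b 3b 9c 17 bf bf 3b 62

RES = [ 0x3b  0x3b  0x9c  0x17  0xbf  0xbf  0x3b  0x62 ]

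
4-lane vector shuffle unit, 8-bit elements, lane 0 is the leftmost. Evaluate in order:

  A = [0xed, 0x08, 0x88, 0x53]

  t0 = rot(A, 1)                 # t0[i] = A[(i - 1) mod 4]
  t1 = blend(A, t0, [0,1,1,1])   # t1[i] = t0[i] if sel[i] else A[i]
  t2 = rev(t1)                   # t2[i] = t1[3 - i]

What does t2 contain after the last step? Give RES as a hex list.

RES = [ 0x88  0x08  0xed  0xed ]

  t0: 53 ed 08 88
  t1: ed ed 08 88
  t2: 88 08 ed ed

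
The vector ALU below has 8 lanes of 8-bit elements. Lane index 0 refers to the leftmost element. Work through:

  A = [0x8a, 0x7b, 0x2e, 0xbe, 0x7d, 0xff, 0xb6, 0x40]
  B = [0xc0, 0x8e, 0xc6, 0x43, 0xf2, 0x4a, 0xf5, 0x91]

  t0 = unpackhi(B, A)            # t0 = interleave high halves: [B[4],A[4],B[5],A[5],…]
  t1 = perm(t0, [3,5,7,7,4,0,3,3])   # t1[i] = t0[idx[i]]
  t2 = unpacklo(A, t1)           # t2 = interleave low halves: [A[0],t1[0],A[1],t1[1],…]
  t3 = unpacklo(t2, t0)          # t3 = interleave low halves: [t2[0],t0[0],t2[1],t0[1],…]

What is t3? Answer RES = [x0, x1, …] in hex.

RES = [ 0x8a  0xf2  0xff  0x7d  0x7b  0x4a  0xb6  0xff ]

  t0: f2 7d 4a ff f5 b6 91 40
  t1: ff b6 40 40 f5 f2 ff ff
  t2: 8a ff 7b b6 2e 40 be 40
  t3: 8a f2 ff 7d 7b 4a b6 ff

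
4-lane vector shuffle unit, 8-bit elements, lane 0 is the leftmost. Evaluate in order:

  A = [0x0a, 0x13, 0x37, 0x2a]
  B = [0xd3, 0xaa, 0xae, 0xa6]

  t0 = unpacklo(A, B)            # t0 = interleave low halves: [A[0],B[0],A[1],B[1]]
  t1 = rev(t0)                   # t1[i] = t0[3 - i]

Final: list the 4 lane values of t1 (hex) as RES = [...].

RES = [0xaa, 0x13, 0xd3, 0x0a]

  t0: 0a d3 13 aa
  t1: aa 13 d3 0a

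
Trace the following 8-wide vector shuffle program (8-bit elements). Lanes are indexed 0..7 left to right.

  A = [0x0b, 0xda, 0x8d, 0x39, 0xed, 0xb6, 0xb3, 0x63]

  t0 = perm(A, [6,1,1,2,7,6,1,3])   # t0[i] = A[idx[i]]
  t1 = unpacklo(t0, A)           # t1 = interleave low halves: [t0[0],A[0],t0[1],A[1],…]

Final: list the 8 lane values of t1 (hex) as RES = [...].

  t0: b3 da da 8d 63 b3 da 39
  t1: b3 0b da da da 8d 8d 39

RES = [ 0xb3  0x0b  0xda  0xda  0xda  0x8d  0x8d  0x39 ]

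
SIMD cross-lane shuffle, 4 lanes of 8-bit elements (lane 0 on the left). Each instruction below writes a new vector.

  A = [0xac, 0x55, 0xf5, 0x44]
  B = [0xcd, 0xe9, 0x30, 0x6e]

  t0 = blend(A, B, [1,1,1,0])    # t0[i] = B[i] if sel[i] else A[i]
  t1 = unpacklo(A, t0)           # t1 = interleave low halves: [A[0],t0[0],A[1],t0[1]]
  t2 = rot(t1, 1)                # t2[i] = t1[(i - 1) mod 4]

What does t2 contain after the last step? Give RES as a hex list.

  t0: cd e9 30 44
  t1: ac cd 55 e9
  t2: e9 ac cd 55

RES = [0xe9, 0xac, 0xcd, 0x55]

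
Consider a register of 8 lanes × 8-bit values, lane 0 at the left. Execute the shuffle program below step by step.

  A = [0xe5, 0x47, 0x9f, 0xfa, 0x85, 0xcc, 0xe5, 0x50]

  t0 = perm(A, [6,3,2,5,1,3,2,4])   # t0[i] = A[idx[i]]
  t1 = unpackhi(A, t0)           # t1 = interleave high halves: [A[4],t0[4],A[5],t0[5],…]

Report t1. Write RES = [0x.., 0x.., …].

→ t0 |e5|fa|9f|cc|47|fa|9f|85|
→ t1 |85|47|cc|fa|e5|9f|50|85|

RES = [0x85, 0x47, 0xcc, 0xfa, 0xe5, 0x9f, 0x50, 0x85]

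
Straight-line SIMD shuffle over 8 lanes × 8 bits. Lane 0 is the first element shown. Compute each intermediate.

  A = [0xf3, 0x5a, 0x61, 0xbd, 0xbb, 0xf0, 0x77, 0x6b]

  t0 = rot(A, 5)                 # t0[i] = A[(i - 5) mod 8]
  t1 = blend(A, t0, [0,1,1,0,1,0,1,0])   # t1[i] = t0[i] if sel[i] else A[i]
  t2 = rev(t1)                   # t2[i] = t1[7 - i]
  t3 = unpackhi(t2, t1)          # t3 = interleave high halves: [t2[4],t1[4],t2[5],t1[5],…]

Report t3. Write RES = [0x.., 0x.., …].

→ t0 |bd|bb|f0|77|6b|f3|5a|61|
→ t1 |f3|bb|f0|bd|6b|f0|5a|6b|
→ t2 |6b|5a|f0|6b|bd|f0|bb|f3|
→ t3 |bd|6b|f0|f0|bb|5a|f3|6b|

RES = [0xbd, 0x6b, 0xf0, 0xf0, 0xbb, 0x5a, 0xf3, 0x6b]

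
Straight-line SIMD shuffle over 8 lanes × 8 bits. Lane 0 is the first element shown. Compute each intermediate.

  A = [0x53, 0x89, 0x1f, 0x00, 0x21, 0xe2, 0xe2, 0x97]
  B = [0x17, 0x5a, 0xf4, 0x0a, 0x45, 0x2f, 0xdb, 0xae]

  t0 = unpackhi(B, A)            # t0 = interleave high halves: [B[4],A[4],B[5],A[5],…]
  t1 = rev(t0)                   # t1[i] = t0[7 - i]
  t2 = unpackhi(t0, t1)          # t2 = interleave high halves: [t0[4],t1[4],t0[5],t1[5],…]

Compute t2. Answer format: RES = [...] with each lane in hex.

RES = [ 0xdb  0xe2  0xe2  0x2f  0xae  0x21  0x97  0x45 ]

t0 = [0x45, 0x21, 0x2f, 0xe2, 0xdb, 0xe2, 0xae, 0x97]
t1 = [0x97, 0xae, 0xe2, 0xdb, 0xe2, 0x2f, 0x21, 0x45]
t2 = [0xdb, 0xe2, 0xe2, 0x2f, 0xae, 0x21, 0x97, 0x45]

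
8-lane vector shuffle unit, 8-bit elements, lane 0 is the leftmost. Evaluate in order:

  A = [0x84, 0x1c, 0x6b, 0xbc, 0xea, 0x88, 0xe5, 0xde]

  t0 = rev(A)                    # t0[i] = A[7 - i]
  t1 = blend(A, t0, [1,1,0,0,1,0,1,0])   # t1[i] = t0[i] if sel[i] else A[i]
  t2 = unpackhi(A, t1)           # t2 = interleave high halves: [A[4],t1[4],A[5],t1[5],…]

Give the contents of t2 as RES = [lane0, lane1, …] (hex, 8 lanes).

→ t0 |de|e5|88|ea|bc|6b|1c|84|
→ t1 |de|e5|6b|bc|bc|88|1c|de|
→ t2 |ea|bc|88|88|e5|1c|de|de|

RES = [ 0xea  0xbc  0x88  0x88  0xe5  0x1c  0xde  0xde ]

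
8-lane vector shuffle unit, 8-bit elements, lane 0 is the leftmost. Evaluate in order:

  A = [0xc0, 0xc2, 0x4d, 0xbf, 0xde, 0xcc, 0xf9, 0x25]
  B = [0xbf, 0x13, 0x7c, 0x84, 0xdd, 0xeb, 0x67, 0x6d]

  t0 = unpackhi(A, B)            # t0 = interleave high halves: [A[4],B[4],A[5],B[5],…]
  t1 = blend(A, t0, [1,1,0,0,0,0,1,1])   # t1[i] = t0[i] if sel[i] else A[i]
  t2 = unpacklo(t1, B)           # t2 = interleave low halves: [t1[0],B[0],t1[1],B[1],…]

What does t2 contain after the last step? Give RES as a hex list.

RES = [0xde, 0xbf, 0xdd, 0x13, 0x4d, 0x7c, 0xbf, 0x84]

t0 = [0xde, 0xdd, 0xcc, 0xeb, 0xf9, 0x67, 0x25, 0x6d]
t1 = [0xde, 0xdd, 0x4d, 0xbf, 0xde, 0xcc, 0x25, 0x6d]
t2 = [0xde, 0xbf, 0xdd, 0x13, 0x4d, 0x7c, 0xbf, 0x84]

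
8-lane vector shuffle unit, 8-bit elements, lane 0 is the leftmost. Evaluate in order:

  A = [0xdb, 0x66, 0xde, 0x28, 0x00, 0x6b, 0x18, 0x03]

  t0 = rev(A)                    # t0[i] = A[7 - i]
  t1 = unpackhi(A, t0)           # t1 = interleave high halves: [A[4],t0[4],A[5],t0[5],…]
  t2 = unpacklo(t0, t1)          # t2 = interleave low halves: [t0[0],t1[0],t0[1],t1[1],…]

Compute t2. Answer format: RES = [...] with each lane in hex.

→ t0 |03|18|6b|00|28|de|66|db|
→ t1 |00|28|6b|de|18|66|03|db|
→ t2 |03|00|18|28|6b|6b|00|de|

RES = [ 0x03  0x00  0x18  0x28  0x6b  0x6b  0x00  0xde ]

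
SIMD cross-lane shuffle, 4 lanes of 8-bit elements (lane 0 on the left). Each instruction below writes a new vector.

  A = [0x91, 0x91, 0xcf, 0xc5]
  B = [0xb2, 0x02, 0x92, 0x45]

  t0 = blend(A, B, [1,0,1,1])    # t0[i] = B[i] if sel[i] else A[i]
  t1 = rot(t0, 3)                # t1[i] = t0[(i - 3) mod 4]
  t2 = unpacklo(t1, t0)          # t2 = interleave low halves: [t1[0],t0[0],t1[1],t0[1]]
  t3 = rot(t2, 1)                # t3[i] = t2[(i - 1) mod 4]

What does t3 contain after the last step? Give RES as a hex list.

→ t0 |b2|91|92|45|
→ t1 |91|92|45|b2|
→ t2 |91|b2|92|91|
→ t3 |91|91|b2|92|

RES = [0x91, 0x91, 0xb2, 0x92]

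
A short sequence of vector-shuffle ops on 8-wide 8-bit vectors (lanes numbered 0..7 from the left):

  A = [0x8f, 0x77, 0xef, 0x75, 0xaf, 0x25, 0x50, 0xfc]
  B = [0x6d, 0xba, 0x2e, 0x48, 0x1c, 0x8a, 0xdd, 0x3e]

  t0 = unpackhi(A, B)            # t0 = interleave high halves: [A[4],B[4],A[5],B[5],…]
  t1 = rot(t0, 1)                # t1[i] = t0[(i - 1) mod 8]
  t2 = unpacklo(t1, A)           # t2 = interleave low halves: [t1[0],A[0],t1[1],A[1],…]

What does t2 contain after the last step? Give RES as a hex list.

RES = [ 0x3e  0x8f  0xaf  0x77  0x1c  0xef  0x25  0x75 ]

t0 = [0xaf, 0x1c, 0x25, 0x8a, 0x50, 0xdd, 0xfc, 0x3e]
t1 = [0x3e, 0xaf, 0x1c, 0x25, 0x8a, 0x50, 0xdd, 0xfc]
t2 = [0x3e, 0x8f, 0xaf, 0x77, 0x1c, 0xef, 0x25, 0x75]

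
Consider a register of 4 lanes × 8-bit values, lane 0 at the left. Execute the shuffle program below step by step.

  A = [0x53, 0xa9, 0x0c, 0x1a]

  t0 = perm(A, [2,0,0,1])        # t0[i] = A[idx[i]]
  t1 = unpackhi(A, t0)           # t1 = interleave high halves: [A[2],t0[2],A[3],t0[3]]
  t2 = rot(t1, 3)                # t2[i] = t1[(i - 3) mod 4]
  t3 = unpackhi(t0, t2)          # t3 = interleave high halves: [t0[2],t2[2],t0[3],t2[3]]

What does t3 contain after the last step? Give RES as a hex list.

  t0: 0c 53 53 a9
  t1: 0c 53 1a a9
  t2: 53 1a a9 0c
  t3: 53 a9 a9 0c

RES = [0x53, 0xa9, 0xa9, 0x0c]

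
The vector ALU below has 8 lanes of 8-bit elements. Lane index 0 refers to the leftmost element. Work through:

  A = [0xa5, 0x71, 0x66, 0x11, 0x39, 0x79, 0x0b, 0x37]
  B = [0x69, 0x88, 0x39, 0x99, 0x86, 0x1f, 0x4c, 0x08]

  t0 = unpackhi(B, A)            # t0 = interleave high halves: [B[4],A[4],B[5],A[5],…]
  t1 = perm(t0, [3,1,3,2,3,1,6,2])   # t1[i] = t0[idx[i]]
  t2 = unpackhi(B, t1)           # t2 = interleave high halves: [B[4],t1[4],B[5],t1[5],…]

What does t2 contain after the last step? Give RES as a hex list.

RES = [ 0x86  0x79  0x1f  0x39  0x4c  0x08  0x08  0x1f ]

→ t0 |86|39|1f|79|4c|0b|08|37|
→ t1 |79|39|79|1f|79|39|08|1f|
→ t2 |86|79|1f|39|4c|08|08|1f|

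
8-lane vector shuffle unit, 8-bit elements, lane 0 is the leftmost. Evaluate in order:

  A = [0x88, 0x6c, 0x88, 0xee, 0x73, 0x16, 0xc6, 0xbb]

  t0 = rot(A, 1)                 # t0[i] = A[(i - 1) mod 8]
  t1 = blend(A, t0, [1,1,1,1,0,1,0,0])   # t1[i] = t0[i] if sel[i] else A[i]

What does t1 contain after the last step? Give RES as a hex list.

RES = [0xbb, 0x88, 0x6c, 0x88, 0x73, 0x73, 0xc6, 0xbb]

  t0: bb 88 6c 88 ee 73 16 c6
  t1: bb 88 6c 88 73 73 c6 bb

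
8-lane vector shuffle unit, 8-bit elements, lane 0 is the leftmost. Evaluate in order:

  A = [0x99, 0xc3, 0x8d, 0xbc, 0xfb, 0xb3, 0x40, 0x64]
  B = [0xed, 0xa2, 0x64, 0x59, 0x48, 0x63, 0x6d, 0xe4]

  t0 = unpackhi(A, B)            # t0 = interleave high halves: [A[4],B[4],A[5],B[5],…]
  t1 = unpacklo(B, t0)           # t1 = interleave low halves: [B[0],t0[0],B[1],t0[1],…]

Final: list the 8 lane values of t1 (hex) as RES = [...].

RES = [ 0xed  0xfb  0xa2  0x48  0x64  0xb3  0x59  0x63 ]

→ t0 |fb|48|b3|63|40|6d|64|e4|
→ t1 |ed|fb|a2|48|64|b3|59|63|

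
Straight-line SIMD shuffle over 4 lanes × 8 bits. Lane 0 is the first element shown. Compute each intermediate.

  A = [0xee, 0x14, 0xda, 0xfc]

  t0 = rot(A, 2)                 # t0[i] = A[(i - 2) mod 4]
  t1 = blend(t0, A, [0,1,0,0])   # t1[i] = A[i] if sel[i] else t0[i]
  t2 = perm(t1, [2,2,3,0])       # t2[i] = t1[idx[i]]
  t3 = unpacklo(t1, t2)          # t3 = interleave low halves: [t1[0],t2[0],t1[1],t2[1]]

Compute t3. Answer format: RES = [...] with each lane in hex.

RES = [ 0xda  0xee  0x14  0xee ]

→ t0 |da|fc|ee|14|
→ t1 |da|14|ee|14|
→ t2 |ee|ee|14|da|
→ t3 |da|ee|14|ee|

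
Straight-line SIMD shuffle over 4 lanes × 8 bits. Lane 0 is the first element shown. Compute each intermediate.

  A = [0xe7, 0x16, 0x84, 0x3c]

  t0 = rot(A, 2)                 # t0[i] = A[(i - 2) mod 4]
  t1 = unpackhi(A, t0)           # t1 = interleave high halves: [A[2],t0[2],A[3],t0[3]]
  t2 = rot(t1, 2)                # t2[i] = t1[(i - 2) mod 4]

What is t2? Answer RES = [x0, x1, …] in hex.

→ t0 |84|3c|e7|16|
→ t1 |84|e7|3c|16|
→ t2 |3c|16|84|e7|

RES = [0x3c, 0x16, 0x84, 0xe7]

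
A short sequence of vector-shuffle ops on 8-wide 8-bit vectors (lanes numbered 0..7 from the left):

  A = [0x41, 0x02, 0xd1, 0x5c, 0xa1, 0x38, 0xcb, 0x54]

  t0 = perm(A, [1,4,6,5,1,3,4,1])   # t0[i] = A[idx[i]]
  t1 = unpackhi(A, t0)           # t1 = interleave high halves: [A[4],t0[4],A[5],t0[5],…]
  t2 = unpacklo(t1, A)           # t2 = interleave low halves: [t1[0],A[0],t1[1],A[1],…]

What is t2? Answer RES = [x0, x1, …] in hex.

→ t0 |02|a1|cb|38|02|5c|a1|02|
→ t1 |a1|02|38|5c|cb|a1|54|02|
→ t2 |a1|41|02|02|38|d1|5c|5c|

RES = [ 0xa1  0x41  0x02  0x02  0x38  0xd1  0x5c  0x5c ]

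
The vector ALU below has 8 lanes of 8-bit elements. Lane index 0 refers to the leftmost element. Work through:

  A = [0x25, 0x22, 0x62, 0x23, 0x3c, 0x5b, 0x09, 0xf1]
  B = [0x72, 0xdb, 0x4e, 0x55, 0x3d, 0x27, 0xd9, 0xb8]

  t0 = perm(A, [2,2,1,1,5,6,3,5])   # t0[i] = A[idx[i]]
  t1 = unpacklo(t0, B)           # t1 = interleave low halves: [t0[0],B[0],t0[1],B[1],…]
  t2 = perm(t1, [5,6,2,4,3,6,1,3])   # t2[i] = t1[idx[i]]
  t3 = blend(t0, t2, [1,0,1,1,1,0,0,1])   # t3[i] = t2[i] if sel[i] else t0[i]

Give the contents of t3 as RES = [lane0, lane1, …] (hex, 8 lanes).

RES = [ 0x4e  0x62  0x62  0x22  0xdb  0x09  0x23  0xdb ]

→ t0 |62|62|22|22|5b|09|23|5b|
→ t1 |62|72|62|db|22|4e|22|55|
→ t2 |4e|22|62|22|db|22|72|db|
→ t3 |4e|62|62|22|db|09|23|db|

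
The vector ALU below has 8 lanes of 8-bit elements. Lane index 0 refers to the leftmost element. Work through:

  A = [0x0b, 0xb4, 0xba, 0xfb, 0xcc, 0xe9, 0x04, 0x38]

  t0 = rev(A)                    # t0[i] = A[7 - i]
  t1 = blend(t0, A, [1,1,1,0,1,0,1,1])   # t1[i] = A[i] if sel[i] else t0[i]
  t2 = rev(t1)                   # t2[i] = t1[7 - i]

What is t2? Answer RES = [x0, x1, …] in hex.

RES = [0x38, 0x04, 0xba, 0xcc, 0xcc, 0xba, 0xb4, 0x0b]

t0 = [0x38, 0x04, 0xe9, 0xcc, 0xfb, 0xba, 0xb4, 0x0b]
t1 = [0x0b, 0xb4, 0xba, 0xcc, 0xcc, 0xba, 0x04, 0x38]
t2 = [0x38, 0x04, 0xba, 0xcc, 0xcc, 0xba, 0xb4, 0x0b]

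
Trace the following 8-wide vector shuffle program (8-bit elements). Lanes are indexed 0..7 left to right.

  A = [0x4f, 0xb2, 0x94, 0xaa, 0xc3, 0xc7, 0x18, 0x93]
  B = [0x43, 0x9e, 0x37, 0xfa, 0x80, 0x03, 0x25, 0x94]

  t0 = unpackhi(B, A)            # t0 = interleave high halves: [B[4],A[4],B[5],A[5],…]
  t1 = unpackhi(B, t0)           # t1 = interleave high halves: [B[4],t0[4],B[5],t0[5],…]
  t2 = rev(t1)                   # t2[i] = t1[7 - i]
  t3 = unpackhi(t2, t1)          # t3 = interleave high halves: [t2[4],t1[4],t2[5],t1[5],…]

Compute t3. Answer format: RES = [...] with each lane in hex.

RES = [ 0x18  0x25  0x03  0x94  0x25  0x94  0x80  0x93 ]

t0 = [0x80, 0xc3, 0x03, 0xc7, 0x25, 0x18, 0x94, 0x93]
t1 = [0x80, 0x25, 0x03, 0x18, 0x25, 0x94, 0x94, 0x93]
t2 = [0x93, 0x94, 0x94, 0x25, 0x18, 0x03, 0x25, 0x80]
t3 = [0x18, 0x25, 0x03, 0x94, 0x25, 0x94, 0x80, 0x93]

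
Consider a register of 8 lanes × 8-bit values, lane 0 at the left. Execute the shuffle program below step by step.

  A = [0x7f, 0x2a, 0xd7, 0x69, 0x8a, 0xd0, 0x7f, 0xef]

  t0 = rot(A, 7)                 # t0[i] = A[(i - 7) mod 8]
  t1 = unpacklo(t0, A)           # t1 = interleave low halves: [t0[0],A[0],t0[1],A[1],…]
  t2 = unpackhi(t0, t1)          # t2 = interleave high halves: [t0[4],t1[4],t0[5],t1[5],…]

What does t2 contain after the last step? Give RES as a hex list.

RES = [0xd0, 0x69, 0x7f, 0xd7, 0xef, 0x8a, 0x7f, 0x69]

t0 = [0x2a, 0xd7, 0x69, 0x8a, 0xd0, 0x7f, 0xef, 0x7f]
t1 = [0x2a, 0x7f, 0xd7, 0x2a, 0x69, 0xd7, 0x8a, 0x69]
t2 = [0xd0, 0x69, 0x7f, 0xd7, 0xef, 0x8a, 0x7f, 0x69]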